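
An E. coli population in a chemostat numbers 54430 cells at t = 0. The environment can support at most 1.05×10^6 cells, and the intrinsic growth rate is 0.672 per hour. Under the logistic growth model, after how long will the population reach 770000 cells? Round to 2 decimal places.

A = (K − N₀)/N₀ = (1.05×10^6 − 54430)/54430 = 18.291.
Solve 1.05×10^6/(1 + 18.291·e^(−0.672t)) = 770000: 1 + 18.291·e^(−0.672t) = 1.3636, so e^(−0.672t) = 0.0198808.
−0.672·t = ln(0.0198808) = -3.918, so t = 3.918/0.672 = 5.8304.

5.83 hours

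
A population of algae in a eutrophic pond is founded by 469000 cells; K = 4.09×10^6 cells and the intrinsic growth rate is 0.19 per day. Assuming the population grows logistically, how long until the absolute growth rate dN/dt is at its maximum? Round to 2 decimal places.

10.76 days

Logistic growth is fastest at N = K/2 = 2.045×10^6.
A = (K − N₀)/N₀ = 7.7207. Set K/(1 + A·e^(−rt)) = K/2 → A·e^(−rt) = 1.
e^(−0.19t) = 1/7.7207 = 0.129522, so t = ln(7.7207)/0.19 = 2.0439/0.19 = 10.757.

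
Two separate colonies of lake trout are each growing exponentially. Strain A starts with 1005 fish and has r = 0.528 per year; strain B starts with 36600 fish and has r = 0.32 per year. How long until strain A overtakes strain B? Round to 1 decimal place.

17.3 years

Set 1005·e^(0.528t) = 36600·e^(0.32t).
e^((0.528 − 0.32)t) = 36600/1005 → e^(0.208·t) = 36.418.
0.208·t = ln(36.418) = 3.5951, so t = 3.5951/0.208 = 17.284.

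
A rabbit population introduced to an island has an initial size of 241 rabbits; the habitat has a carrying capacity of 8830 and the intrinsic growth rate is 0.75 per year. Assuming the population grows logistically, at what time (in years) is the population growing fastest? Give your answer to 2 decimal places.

4.76 years

Logistic growth is fastest at N = K/2 = 4415.
A = (K − N₀)/N₀ = 35.639. Set K/(1 + A·e^(−rt)) = K/2 → A·e^(−rt) = 1.
e^(−0.75t) = 1/35.639 = 0.0280591, so t = ln(35.639)/0.75 = 3.5734/0.75 = 4.7646.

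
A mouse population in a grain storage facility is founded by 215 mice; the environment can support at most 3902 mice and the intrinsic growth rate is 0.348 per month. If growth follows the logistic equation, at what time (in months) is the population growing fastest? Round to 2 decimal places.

Logistic growth is fastest at N = K/2 = 1951.
A = (K − N₀)/N₀ = 17.149. Set K/(1 + A·e^(−rt)) = K/2 → A·e^(−rt) = 1.
e^(−0.348t) = 1/17.149 = 0.058313, so t = ln(17.149)/0.348 = 2.8419/0.348 = 8.1665.

8.17 months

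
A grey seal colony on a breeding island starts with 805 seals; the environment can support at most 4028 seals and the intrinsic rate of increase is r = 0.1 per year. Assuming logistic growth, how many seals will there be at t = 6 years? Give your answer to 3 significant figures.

1260 seals

A = (K − N₀)/N₀ = (4028 − 805)/805 = 4.0037.
N(t) = K/(1 + A·e^(−rt)) = 4028/(1 + 4.0037×e^(−0.1×6)).
e^(−0.6) = 0.54881; denominator = 1 + 4.0037×0.54881 = 3.1973.
N = 4028/3.1973 = 1259.82.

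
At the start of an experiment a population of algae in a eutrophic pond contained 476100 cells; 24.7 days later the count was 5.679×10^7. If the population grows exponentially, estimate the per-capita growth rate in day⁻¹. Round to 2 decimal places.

0.19 per day

From N(t) = N₀·e^(rt): e^(r·24.7) = 5.679×10^7/476100 = 119.28.
r·24.7 = ln(119.28) = 4.7815, so r = 4.7815/24.7 = 0.19358.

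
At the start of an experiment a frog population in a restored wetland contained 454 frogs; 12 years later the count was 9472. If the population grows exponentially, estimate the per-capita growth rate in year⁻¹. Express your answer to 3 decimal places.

0.253 per year

From N(t) = N₀·e^(rt): e^(r·12) = 9472/454 = 20.863.
r·12 = ln(20.863) = 3.038, so r = 3.038/12 = 0.25317.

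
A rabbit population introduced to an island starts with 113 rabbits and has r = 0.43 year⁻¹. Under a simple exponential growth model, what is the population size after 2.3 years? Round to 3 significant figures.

304 rabbits

N(t) = N₀·e^(rt) = 113 × e^(0.43×2.3) = 113 × e^0.989.
e^0.989 ≈ 2.6885, so N ≈ 113 × 2.6885 = 303.806.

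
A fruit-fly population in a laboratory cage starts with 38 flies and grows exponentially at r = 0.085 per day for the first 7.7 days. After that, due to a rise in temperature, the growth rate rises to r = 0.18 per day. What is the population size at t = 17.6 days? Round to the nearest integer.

434 flies

Phase 1: N(7.7) = 38·e^(0.085×7.7) = 38·e^0.6545 = 73.1188.
Phase 2 runs for 17.6 − 7.7 = 9.9 days at r = 0.18.
N(17.6) = 73.1188·e^(0.18×9.9) = 73.1188·e^1.782 = 434.452.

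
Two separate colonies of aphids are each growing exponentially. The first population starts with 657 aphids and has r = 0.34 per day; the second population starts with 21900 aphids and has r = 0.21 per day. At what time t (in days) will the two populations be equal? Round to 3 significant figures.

27.0 days

Set 657·e^(0.34t) = 21900·e^(0.21t).
e^((0.34 − 0.21)t) = 21900/657 → e^(0.13·t) = 33.333.
0.13·t = ln(33.333) = 3.5066, so t = 3.5066/0.13 = 26.974.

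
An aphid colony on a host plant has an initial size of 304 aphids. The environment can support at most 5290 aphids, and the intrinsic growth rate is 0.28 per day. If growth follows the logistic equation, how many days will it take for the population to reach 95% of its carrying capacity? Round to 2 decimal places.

A = (K − N₀)/N₀ = (5290 − 304)/304 = 16.401.
Solve 5290/(1 + 16.401·e^(−0.28t)) = 5025.5: 1 + 16.401·e^(−0.28t) = 1.0526, so e^(−0.28t) = 0.00320899.
−0.28·t = ln(0.00320899) = -5.7418, so t = 5.7418/0.28 = 20.506.

20.51 days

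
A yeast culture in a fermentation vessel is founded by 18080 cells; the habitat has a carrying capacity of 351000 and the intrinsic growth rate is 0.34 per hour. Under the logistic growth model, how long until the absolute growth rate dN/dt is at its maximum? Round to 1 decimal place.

Logistic growth is fastest at N = K/2 = 175500.
A = (K − N₀)/N₀ = 18.414. Set K/(1 + A·e^(−rt)) = K/2 → A·e^(−rt) = 1.
e^(−0.34t) = 1/18.414 = 0.0543073, so t = ln(18.414)/0.34 = 2.9131/0.34 = 8.5679.

8.6 hours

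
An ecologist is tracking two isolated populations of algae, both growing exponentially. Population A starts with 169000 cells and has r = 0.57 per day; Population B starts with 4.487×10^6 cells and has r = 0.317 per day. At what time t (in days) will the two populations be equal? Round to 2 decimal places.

12.96 days

Set 169000·e^(0.57t) = 4.487×10^6·e^(0.317t).
e^((0.57 − 0.317)t) = 4.487×10^6/169000 → e^(0.253·t) = 26.55.
0.253·t = ln(26.55) = 3.279, so t = 3.279/0.253 = 12.961.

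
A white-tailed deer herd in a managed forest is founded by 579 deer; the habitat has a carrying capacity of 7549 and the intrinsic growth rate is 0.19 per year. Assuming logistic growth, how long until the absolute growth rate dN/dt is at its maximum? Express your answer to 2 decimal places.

13.10 years

Logistic growth is fastest at N = K/2 = 3774.5.
A = (K − N₀)/N₀ = 12.038. Set K/(1 + A·e^(−rt)) = K/2 → A·e^(−rt) = 1.
e^(−0.19t) = 1/12.038 = 0.0830703, so t = ln(12.038)/0.19 = 2.4881/0.19 = 13.095.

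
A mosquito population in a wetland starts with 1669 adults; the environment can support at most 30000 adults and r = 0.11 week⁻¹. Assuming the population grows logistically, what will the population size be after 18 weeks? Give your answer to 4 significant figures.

8972 adults

A = (K − N₀)/N₀ = (30000 − 1669)/1669 = 16.975.
N(t) = K/(1 + A·e^(−rt)) = 30000/(1 + 16.975×e^(−0.11×18)).
e^(−1.98) = 0.13807; denominator = 1 + 16.975×0.13807 = 3.3437.
N = 30000/3.3437 = 8972.09.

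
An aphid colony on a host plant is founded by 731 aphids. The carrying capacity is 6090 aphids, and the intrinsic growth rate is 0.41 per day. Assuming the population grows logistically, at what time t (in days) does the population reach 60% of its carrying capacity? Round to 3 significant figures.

A = (K − N₀)/N₀ = (6090 − 731)/731 = 7.3311.
Solve 6090/(1 + 7.3311·e^(−0.41t)) = 3654: 1 + 7.3311·e^(−0.41t) = 1.6667, so e^(−0.41t) = 0.0909374.
−0.41·t = ln(0.0909374) = -2.3976, so t = 2.3976/0.41 = 5.8478.

5.85 days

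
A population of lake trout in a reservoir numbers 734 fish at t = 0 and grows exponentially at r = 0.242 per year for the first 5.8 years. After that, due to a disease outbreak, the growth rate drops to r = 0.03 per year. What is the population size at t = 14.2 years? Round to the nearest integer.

Phase 1: N(5.8) = 734·e^(0.242×5.8) = 734·e^1.404 = 2987.25.
Phase 2 runs for 14.2 − 5.8 = 8.4 years at r = 0.03.
N(14.2) = 2987.25·e^(0.03×8.4) = 2987.25·e^0.252 = 3843.39.

3843 fish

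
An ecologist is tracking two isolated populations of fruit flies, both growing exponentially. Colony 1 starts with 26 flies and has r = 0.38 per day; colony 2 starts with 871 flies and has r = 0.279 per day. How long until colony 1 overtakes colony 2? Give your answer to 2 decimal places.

34.77 days

Set 26·e^(0.38t) = 871·e^(0.279t).
e^((0.38 − 0.279)t) = 871/26 → e^(0.101·t) = 33.5.
0.101·t = ln(33.5) = 3.5115, so t = 3.5115/0.101 = 34.768.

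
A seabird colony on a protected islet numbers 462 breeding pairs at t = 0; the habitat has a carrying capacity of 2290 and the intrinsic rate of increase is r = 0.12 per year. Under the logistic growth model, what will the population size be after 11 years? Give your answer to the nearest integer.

A = (K − N₀)/N₀ = (2290 − 462)/462 = 3.9567.
N(t) = K/(1 + A·e^(−rt)) = 2290/(1 + 3.9567×e^(−0.12×11)).
e^(−1.32) = 0.26714; denominator = 1 + 3.9567×0.26714 = 2.057.
N = 2290/2.057 = 1113.28.

1113 breeding pairs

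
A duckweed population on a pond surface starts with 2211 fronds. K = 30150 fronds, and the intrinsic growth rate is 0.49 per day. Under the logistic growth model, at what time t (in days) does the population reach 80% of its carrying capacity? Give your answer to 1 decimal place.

8.0 days

A = (K − N₀)/N₀ = (30150 − 2211)/2211 = 12.636.
Solve 30150/(1 + 12.636·e^(−0.49t)) = 24120: 1 + 12.636·e^(−0.49t) = 1.25, so e^(−0.49t) = 0.0197842.
−0.49·t = ln(0.0197842) = -3.9229, so t = 3.9229/0.49 = 8.0059.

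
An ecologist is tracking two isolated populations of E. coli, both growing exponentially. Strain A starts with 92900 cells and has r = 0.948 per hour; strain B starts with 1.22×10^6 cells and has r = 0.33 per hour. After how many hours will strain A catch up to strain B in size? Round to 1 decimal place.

4.2 hours

Set 92900·e^(0.948t) = 1.22×10^6·e^(0.33t).
e^((0.948 − 0.33)t) = 1.22×10^6/92900 → e^(0.618·t) = 13.132.
0.618·t = ln(13.132) = 2.5751, so t = 2.5751/0.618 = 4.1668.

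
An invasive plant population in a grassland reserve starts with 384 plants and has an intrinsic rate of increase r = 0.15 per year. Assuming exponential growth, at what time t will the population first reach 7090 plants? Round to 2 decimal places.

Set N₀·e^(rt) = 7090: e^(0.15·t) = 7090/384 = 18.464.
0.15·t = ln(18.464) = 2.9158, so t = 2.9158/0.15 = 19.439.

19.44 years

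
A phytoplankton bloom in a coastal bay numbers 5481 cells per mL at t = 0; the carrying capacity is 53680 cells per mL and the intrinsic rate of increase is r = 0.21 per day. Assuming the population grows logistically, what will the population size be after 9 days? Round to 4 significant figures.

23050 cells per mL

A = (K − N₀)/N₀ = (53680 − 5481)/5481 = 8.7938.
N(t) = K/(1 + A·e^(−rt)) = 53680/(1 + 8.7938×e^(−0.21×9)).
e^(−1.89) = 0.15107; denominator = 1 + 8.7938×0.15107 = 2.3285.
N = 53680/2.3285 = 23053.5.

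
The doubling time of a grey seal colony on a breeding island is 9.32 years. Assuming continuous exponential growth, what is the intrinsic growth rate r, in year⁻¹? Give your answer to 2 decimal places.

r = ln(2)/t_d = 0.6931/9.32 = 0.074372.

0.07 per year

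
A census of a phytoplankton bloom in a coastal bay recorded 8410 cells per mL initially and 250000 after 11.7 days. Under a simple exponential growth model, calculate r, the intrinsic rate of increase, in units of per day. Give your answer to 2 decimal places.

From N(t) = N₀·e^(rt): e^(r·11.7) = 250000/8410 = 29.727.
r·11.7 = ln(29.727) = 3.392, so r = 3.392/11.7 = 0.28992.

0.29 per day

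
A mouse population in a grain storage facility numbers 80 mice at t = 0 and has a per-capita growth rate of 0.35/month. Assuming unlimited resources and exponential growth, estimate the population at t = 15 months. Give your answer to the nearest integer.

N(t) = N₀·e^(rt) = 80 × e^(0.35×15) = 80 × e^5.25.
e^5.25 ≈ 190.57, so N ≈ 80 × 190.57 = 15245.3.

15245 mice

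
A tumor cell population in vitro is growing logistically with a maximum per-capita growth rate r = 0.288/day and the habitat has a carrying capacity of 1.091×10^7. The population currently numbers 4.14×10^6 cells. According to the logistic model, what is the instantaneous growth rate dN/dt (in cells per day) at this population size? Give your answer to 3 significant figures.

dN/dt = rN(1 − N/K) = 0.288 × 4.14×10^6 × (1 − 4.14×10^6/1.091×10^7).
1 − 4.14×10^6/1.091×10^7 = 0.62053; dN/dt = 0.288 × 4.14×10^6 × 0.62053 = 7.39872×10^5.

740000 cells per day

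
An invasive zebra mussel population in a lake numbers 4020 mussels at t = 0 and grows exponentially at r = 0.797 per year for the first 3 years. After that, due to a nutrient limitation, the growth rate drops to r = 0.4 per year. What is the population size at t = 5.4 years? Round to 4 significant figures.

114700 mussels

Phase 1: N(3) = 4020·e^(0.797×3) = 4020·e^2.391 = 43916.1.
Phase 2 runs for 5.4 − 3 = 2.4 years at r = 0.4.
N(5.4) = 43916.1·e^(0.4×2.4) = 43916.1·e^0.96 = 114696.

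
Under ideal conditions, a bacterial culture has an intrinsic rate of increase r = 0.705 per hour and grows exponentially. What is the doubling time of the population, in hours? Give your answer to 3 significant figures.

0.983 hours

Doubling time t_d = ln(2)/r = 0.6931/0.705 = 0.98319.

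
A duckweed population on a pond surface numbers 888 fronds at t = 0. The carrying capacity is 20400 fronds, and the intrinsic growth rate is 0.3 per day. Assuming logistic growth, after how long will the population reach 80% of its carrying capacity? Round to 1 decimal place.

A = (K − N₀)/N₀ = (20400 − 888)/888 = 21.973.
Solve 20400/(1 + 21.973·e^(−0.3t)) = 16320: 1 + 21.973·e^(−0.3t) = 1.25, so e^(−0.3t) = 0.0113776.
−0.3·t = ln(0.0113776) = -4.4761, so t = 4.4761/0.3 = 14.92.

14.9 days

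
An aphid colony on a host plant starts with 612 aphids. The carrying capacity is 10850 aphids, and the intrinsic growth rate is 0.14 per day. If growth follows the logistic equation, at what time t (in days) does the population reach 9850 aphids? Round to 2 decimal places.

36.46 days

A = (K − N₀)/N₀ = (10850 − 612)/612 = 16.729.
Solve 10850/(1 + 16.729·e^(−0.14t)) = 9850: 1 + 16.729·e^(−0.14t) = 1.1015, so e^(−0.14t) = 0.00606876.
−0.14·t = ln(0.00606876) = -5.1046, so t = 5.1046/0.14 = 36.461.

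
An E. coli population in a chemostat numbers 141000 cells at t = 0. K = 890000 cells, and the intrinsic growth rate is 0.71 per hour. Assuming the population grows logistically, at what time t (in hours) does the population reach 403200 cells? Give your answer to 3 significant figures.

A = (K − N₀)/N₀ = (890000 − 141000)/141000 = 5.3121.
Solve 890000/(1 + 5.3121·e^(−0.71t)) = 403200: 1 + 5.3121·e^(−0.71t) = 2.2073, so e^(−0.71t) = 0.227283.
−0.71·t = ln(0.227283) = -1.4816, so t = 1.4816/0.71 = 2.0867.

2.09 hours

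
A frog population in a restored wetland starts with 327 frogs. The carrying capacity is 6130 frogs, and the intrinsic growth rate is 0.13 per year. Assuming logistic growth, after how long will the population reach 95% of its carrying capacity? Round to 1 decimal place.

44.8 years

A = (K − N₀)/N₀ = (6130 − 327)/327 = 17.746.
Solve 6130/(1 + 17.746·e^(−0.13t)) = 5823.5: 1 + 17.746·e^(−0.13t) = 1.0526, so e^(−0.13t) = 0.0029658.
−0.13·t = ln(0.0029658) = -5.8206, so t = 5.8206/0.13 = 44.774.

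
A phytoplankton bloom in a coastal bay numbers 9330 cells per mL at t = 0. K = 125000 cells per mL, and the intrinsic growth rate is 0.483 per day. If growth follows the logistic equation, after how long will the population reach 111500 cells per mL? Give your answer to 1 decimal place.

A = (K − N₀)/N₀ = (125000 − 9330)/9330 = 12.398.
Solve 125000/(1 + 12.398·e^(−0.483t)) = 111500: 1 + 12.398·e^(−0.483t) = 1.1211, so e^(−0.483t) = 0.00976607.
−0.483·t = ln(0.00976607) = -4.6288, so t = 4.6288/0.483 = 9.5835.

9.6 days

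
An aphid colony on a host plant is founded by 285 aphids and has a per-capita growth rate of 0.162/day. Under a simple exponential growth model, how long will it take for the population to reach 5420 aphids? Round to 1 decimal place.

18.2 days

Set N₀·e^(rt) = 5420: e^(0.162·t) = 5420/285 = 19.018.
0.162·t = ln(19.018) = 2.9454, so t = 2.9454/0.162 = 18.181.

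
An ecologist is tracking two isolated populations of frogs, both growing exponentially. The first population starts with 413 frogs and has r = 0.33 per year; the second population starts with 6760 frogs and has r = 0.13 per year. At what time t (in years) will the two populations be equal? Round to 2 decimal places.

13.98 years

Set 413·e^(0.33t) = 6760·e^(0.13t).
e^((0.33 − 0.13)t) = 6760/413 → e^(0.2·t) = 16.368.
0.2·t = ln(16.368) = 2.7953, so t = 2.7953/0.2 = 13.977.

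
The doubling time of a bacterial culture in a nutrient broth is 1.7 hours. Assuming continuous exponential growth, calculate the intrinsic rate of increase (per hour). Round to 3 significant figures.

0.408 per hour

r = ln(2)/t_d = 0.6931/1.7 = 0.40773.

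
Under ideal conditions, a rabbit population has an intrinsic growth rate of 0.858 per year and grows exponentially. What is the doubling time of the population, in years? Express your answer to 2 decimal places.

Doubling time t_d = ln(2)/r = 0.6931/0.858 = 0.80786.

0.81 years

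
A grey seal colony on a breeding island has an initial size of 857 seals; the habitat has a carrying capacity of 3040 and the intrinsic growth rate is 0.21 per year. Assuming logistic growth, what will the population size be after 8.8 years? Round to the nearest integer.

2169 seals

A = (K − N₀)/N₀ = (3040 − 857)/857 = 2.5473.
N(t) = K/(1 + A·e^(−rt)) = 3040/(1 + 2.5473×e^(−0.21×8.8)).
e^(−1.848) = 0.15755; denominator = 1 + 2.5473×0.15755 = 1.4013.
N = 3040/1.4013 = 2169.37.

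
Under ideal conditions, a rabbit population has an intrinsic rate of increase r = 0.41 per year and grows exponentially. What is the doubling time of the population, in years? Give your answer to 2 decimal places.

Doubling time t_d = ln(2)/r = 0.6931/0.41 = 1.6906.

1.69 years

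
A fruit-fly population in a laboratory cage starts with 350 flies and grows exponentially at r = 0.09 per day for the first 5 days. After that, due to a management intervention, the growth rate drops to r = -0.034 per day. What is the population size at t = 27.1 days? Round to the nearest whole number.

Phase 1: N(5) = 350·e^(0.09×5) = 350·e^0.45 = 548.909.
Phase 2 runs for 27.1 − 5 = 22.1 days at r = -0.034.
N(27.1) = 548.909·e^(-0.034×22.1) = 548.909·e^-0.7514 = 258.924.

259 flies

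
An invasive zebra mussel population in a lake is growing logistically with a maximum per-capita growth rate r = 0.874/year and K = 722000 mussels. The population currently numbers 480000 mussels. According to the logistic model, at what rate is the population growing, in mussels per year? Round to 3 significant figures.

dN/dt = rN(1 − N/K) = 0.874 × 480000 × (1 − 480000/722000).
1 − 480000/722000 = 0.33518; dN/dt = 0.874 × 480000 × 0.33518 = 1.40615×10^5.

141000 mussels per year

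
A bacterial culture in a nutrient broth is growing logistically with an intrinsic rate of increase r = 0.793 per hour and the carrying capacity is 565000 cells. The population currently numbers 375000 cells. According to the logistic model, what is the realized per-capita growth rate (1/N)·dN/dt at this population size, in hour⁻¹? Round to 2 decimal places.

(1/N)·dN/dt = r(1 − N/K) = 0.793 × (1 − 375000/565000).
= 0.793 × 0.33628 = 0.26667.

0.27 per hour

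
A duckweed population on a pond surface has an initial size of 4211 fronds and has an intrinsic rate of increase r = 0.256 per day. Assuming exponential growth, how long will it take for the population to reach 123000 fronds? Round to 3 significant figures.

13.2 days

Set N₀·e^(rt) = 123000: e^(0.256·t) = 123000/4211 = 29.209.
0.256·t = ln(29.209) = 3.3745, so t = 3.3745/0.256 = 13.182.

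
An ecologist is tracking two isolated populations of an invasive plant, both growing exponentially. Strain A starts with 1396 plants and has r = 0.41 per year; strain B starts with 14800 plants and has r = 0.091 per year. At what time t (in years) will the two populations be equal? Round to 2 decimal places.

Set 1396·e^(0.41t) = 14800·e^(0.091t).
e^((0.41 − 0.091)t) = 14800/1396 → e^(0.319·t) = 10.602.
0.319·t = ln(10.602) = 2.361, so t = 2.361/0.319 = 7.4013.

7.40 years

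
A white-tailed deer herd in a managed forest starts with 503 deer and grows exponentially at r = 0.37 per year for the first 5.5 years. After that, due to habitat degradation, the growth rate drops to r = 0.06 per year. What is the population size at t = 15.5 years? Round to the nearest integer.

Phase 1: N(5.5) = 503·e^(0.37×5.5) = 503·e^2.035 = 3849.08.
Phase 2 runs for 15.5 − 5.5 = 10 years at r = 0.06.
N(15.5) = 3849.08·e^(0.06×10) = 3849.08·e^0.6 = 7013.49.

7013 deer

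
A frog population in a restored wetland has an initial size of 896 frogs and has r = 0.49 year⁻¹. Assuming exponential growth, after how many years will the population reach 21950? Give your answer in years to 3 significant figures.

6.53 years

Set N₀·e^(rt) = 21950: e^(0.49·t) = 21950/896 = 24.498.
0.49·t = ln(24.498) = 3.1986, so t = 3.1986/0.49 = 6.5277.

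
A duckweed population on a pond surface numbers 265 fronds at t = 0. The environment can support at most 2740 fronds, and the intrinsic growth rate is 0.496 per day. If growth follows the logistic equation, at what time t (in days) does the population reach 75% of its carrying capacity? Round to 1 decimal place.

6.7 days

A = (K − N₀)/N₀ = (2740 − 265)/265 = 9.3396.
Solve 2740/(1 + 9.3396·e^(−0.496t)) = 2055: 1 + 9.3396·e^(−0.496t) = 1.3333, so e^(−0.496t) = 0.0356902.
−0.496·t = ln(0.0356902) = -3.3329, so t = 3.3329/0.496 = 6.7195.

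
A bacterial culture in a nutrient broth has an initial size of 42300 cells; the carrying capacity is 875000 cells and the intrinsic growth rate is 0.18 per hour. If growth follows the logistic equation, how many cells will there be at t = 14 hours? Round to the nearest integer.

A = (K − N₀)/N₀ = (875000 − 42300)/42300 = 19.686.
N(t) = K/(1 + A·e^(−rt)) = 875000/(1 + 19.686×e^(−0.18×14)).
e^(−2.52) = 0.08046; denominator = 1 + 19.686×0.08046 = 2.5839.
N = 875000/2.5839 = 338636.

338636 cells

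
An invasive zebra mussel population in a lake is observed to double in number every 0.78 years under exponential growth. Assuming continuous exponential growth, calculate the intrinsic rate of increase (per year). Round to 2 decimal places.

0.89 per year

r = ln(2)/t_d = 0.6931/0.78 = 0.88865.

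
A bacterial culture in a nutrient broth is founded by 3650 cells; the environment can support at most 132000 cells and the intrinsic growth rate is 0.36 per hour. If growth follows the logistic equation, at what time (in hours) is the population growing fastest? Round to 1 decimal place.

Logistic growth is fastest at N = K/2 = 66000.
A = (K − N₀)/N₀ = 35.164. Set K/(1 + A·e^(−rt)) = K/2 → A·e^(−rt) = 1.
e^(−0.36t) = 1/35.164 = 0.0284379, so t = ln(35.164)/0.36 = 3.56/0.36 = 9.889.

9.9 hours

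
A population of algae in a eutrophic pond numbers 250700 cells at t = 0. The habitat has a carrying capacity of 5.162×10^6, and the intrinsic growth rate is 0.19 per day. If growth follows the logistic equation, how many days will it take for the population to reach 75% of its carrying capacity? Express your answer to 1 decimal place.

21.4 days

A = (K − N₀)/N₀ = (5.162×10^6 − 250700)/250700 = 19.59.
Solve 5.162×10^6/(1 + 19.59·e^(−0.19t)) = 3.8715×10^6: 1 + 19.59·e^(−0.19t) = 1.3333, so e^(−0.19t) = 0.0170152.
−0.19·t = ln(0.0170152) = -4.0736, so t = 4.0736/0.19 = 21.44.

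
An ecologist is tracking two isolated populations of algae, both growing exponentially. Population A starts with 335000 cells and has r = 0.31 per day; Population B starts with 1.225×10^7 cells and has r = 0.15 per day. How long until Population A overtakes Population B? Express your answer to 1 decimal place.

Set 335000·e^(0.31t) = 1.225×10^7·e^(0.15t).
e^((0.31 − 0.15)t) = 1.225×10^7/335000 → e^(0.16·t) = 36.567.
0.16·t = ln(36.567) = 3.5992, so t = 3.5992/0.16 = 22.495.

22.5 days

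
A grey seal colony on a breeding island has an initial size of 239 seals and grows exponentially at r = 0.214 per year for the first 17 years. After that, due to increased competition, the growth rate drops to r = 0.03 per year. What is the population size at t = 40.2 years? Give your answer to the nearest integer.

18223 seals

Phase 1: N(17) = 239·e^(0.214×17) = 239·e^3.638 = 9085.76.
Phase 2 runs for 40.2 − 17 = 23.2 years at r = 0.03.
N(40.2) = 9085.76·e^(0.03×23.2) = 9085.76·e^0.696 = 18223.4.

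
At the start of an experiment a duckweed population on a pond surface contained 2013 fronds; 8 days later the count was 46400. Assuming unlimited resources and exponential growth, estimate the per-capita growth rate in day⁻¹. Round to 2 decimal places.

0.39 per day

From N(t) = N₀·e^(rt): e^(r·8) = 46400/2013 = 23.05.
r·8 = ln(23.05) = 3.1377, so r = 3.1377/8 = 0.39221.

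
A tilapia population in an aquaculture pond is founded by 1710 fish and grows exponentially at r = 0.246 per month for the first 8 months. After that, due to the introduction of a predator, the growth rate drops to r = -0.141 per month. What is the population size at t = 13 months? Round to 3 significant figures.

Phase 1: N(8) = 1710·e^(0.246×8) = 1710·e^1.968 = 12237.4.
Phase 2 runs for 13 − 8 = 5 months at r = -0.141.
N(13) = 12237.4·e^(-0.141×5) = 12237.4·e^-0.705 = 6046.58.

6050 fish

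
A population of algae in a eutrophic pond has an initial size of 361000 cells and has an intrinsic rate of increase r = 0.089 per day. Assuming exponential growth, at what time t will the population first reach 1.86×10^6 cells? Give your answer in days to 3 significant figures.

Set N₀·e^(rt) = 1.86×10^6: e^(0.089·t) = 1.86×10^6/361000 = 5.1524.
0.089·t = ln(5.1524) = 1.6395, so t = 1.6395/0.089 = 18.421.

18.4 days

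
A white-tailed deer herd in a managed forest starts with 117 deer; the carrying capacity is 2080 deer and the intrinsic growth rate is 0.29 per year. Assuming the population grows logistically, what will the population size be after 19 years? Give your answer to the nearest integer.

1948 deer

A = (K − N₀)/N₀ = (2080 − 117)/117 = 16.778.
N(t) = K/(1 + A·e^(−rt)) = 2080/(1 + 16.778×e^(−0.29×19)).
e^(−5.51) = 0.0040461; denominator = 1 + 16.778×0.0040461 = 1.0679.
N = 2080/1.0679 = 1947.78.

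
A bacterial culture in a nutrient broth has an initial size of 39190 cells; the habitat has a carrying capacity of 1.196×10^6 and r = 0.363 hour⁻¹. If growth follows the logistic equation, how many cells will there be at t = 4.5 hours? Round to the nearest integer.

A = (K − N₀)/N₀ = (1.196×10^6 − 39190)/39190 = 29.518.
N(t) = K/(1 + A·e^(−rt)) = 1.196×10^6/(1 + 29.518×e^(−0.363×4.5)).
e^(−1.633) = 0.19525; denominator = 1 + 29.518×0.19525 = 6.7632.
N = 1.196×10^6/6.7632 = 176838.

176838 cells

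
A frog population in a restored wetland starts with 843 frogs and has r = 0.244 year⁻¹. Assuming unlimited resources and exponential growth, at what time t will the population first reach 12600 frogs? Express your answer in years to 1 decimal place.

11.1 years

Set N₀·e^(rt) = 12600: e^(0.244·t) = 12600/843 = 14.947.
0.244·t = ln(14.947) = 2.7045, so t = 2.7045/0.244 = 11.084.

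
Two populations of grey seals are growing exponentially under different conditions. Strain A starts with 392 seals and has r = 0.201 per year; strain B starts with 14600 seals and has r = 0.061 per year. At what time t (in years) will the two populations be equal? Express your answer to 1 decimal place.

Set 392·e^(0.201t) = 14600·e^(0.061t).
e^((0.201 − 0.061)t) = 14600/392 → e^(0.14·t) = 37.245.
0.14·t = ln(37.245) = 3.6175, so t = 3.6175/0.14 = 25.839.

25.8 years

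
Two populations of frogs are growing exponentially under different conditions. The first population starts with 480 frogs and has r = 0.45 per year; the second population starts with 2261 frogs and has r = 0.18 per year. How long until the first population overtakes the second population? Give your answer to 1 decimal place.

Set 480·e^(0.45t) = 2261·e^(0.18t).
e^((0.45 − 0.18)t) = 2261/480 → e^(0.27·t) = 4.7104.
0.27·t = ln(4.7104) = 1.5498, so t = 1.5498/0.27 = 5.7399.

5.7 years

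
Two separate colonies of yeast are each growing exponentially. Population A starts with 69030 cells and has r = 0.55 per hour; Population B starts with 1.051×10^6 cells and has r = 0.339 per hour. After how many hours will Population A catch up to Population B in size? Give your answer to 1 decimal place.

Set 69030·e^(0.55t) = 1.051×10^6·e^(0.339t).
e^((0.55 − 0.339)t) = 1.051×10^6/69030 → e^(0.211·t) = 15.225.
0.211·t = ln(15.225) = 2.723, so t = 2.723/0.211 = 12.905.

12.9 hours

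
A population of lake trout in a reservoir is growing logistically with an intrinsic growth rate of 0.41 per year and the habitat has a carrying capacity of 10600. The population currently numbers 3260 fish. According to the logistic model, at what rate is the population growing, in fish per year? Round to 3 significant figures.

926 fish per year

dN/dt = rN(1 − N/K) = 0.41 × 3260 × (1 − 3260/10600).
1 − 3260/10600 = 0.69245; dN/dt = 0.41 × 3260 × 0.69245 = 925.53.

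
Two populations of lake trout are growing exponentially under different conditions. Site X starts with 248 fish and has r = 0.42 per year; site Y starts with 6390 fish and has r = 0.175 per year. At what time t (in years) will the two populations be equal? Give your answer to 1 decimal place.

Set 248·e^(0.42t) = 6390·e^(0.175t).
e^((0.42 − 0.175)t) = 6390/248 → e^(0.245·t) = 25.766.
0.245·t = ln(25.766) = 3.2491, so t = 3.2491/0.245 = 13.261.

13.3 years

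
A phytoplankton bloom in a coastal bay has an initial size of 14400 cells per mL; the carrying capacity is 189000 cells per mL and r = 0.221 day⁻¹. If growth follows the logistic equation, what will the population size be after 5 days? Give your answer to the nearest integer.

37680 cells per mL

A = (K − N₀)/N₀ = (189000 − 14400)/14400 = 12.125.
N(t) = K/(1 + A·e^(−rt)) = 189000/(1 + 12.125×e^(−0.221×5)).
e^(−1.105) = 0.33121; denominator = 1 + 12.125×0.33121 = 5.0159.
N = 189000/5.0159 = 37679.9.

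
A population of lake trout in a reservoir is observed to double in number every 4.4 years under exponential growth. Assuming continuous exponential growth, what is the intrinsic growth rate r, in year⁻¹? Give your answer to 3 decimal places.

0.158 per year

r = ln(2)/t_d = 0.6931/4.4 = 0.15753.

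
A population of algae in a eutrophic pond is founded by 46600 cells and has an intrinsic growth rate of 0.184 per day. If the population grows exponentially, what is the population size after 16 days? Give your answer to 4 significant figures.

N(t) = N₀·e^(rt) = 46600 × e^(0.184×16) = 46600 × e^2.944.
e^2.944 ≈ 18.992, so N ≈ 46600 × 18.992 = 885011.

885000 cells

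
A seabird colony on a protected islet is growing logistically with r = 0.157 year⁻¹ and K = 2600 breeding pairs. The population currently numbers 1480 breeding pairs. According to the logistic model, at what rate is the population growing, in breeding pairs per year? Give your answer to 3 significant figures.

dN/dt = rN(1 − N/K) = 0.157 × 1480 × (1 − 1480/2600).
1 − 1480/2600 = 0.43077; dN/dt = 0.157 × 1480 × 0.43077 = 100.09.

100 breeding pairs per year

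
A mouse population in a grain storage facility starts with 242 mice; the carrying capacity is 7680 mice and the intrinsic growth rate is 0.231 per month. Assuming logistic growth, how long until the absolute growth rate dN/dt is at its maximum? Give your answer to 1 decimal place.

Logistic growth is fastest at N = K/2 = 3840.
A = (K − N₀)/N₀ = 30.736. Set K/(1 + A·e^(−rt)) = K/2 → A·e^(−rt) = 1.
e^(−0.231t) = 1/30.736 = 0.0325356, so t = ln(30.736)/0.231 = 3.4254/0.231 = 14.829.

14.8 months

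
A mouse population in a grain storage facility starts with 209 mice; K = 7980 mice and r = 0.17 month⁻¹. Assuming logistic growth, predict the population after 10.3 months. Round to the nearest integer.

A = (K − N₀)/N₀ = (7980 − 209)/209 = 37.182.
N(t) = K/(1 + A·e^(−rt)) = 7980/(1 + 37.182×e^(−0.17×10.3)).
e^(−1.751) = 0.1736; denominator = 1 + 37.182×0.1736 = 7.4548.
N = 7980/7.4548 = 1070.46.

1070 mice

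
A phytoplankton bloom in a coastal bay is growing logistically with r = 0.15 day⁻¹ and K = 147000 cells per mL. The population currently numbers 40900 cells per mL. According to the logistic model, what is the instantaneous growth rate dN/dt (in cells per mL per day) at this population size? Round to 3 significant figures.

dN/dt = rN(1 − N/K) = 0.15 × 40900 × (1 − 40900/147000).
1 − 40900/147000 = 0.72177; dN/dt = 0.15 × 40900 × 0.72177 = 4428.1.

4430 cells per mL per day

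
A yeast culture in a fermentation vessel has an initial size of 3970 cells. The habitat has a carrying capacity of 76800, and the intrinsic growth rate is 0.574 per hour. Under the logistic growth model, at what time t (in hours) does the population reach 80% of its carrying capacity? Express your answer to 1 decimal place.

A = (K − N₀)/N₀ = (76800 − 3970)/3970 = 18.345.
Solve 76800/(1 + 18.345·e^(−0.574t)) = 61440: 1 + 18.345·e^(−0.574t) = 1.25, so e^(−0.574t) = 0.0136276.
−0.574·t = ln(0.0136276) = -4.2957, so t = 4.2957/0.574 = 7.4837.

7.5 hours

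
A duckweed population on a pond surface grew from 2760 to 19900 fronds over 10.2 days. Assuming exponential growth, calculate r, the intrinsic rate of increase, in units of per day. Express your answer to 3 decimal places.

From N(t) = N₀·e^(rt): e^(r·10.2) = 19900/2760 = 7.2101.
r·10.2 = ln(7.2101) = 1.9755, so r = 1.9755/10.2 = 0.19368.

0.194 per day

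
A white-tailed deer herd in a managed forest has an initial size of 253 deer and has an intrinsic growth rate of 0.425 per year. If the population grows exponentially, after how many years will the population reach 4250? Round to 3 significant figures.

Set N₀·e^(rt) = 4250: e^(0.425·t) = 4250/253 = 16.798.
0.425·t = ln(16.798) = 2.8213, so t = 2.8213/0.425 = 6.6383.

6.64 years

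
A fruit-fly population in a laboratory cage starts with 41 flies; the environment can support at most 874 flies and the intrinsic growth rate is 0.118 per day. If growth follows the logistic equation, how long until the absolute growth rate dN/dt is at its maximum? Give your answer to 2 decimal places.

Logistic growth is fastest at N = K/2 = 437.
A = (K − N₀)/N₀ = 20.317. Set K/(1 + A·e^(−rt)) = K/2 → A·e^(−rt) = 1.
e^(−0.118t) = 1/20.317 = 0.0492197, so t = ln(20.317)/0.118 = 3.0115/0.118 = 25.521.

25.52 days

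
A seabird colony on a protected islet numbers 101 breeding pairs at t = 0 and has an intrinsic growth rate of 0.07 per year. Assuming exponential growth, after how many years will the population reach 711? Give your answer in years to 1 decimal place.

27.9 years

Set N₀·e^(rt) = 711: e^(0.07·t) = 711/101 = 7.0396.
0.07·t = ln(7.0396) = 1.9516, so t = 1.9516/0.07 = 27.879.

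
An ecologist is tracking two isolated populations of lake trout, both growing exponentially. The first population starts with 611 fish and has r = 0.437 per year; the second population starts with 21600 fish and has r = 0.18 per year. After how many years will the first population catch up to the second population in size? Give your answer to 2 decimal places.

Set 611·e^(0.437t) = 21600·e^(0.18t).
e^((0.437 − 0.18)t) = 21600/611 → e^(0.257·t) = 35.352.
0.257·t = ln(35.352) = 3.5654, so t = 3.5654/0.257 = 13.873.

13.87 years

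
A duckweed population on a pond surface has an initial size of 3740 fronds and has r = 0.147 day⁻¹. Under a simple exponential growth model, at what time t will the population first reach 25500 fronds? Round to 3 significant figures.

Set N₀·e^(rt) = 25500: e^(0.147·t) = 25500/3740 = 6.8182.
0.147·t = ln(6.8182) = 1.9196, so t = 1.9196/0.147 = 13.058.

13.1 days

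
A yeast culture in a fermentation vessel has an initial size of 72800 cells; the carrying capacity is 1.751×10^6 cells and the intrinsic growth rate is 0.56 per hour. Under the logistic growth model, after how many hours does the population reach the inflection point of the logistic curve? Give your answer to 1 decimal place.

Logistic growth is fastest at N = K/2 = 875500.
A = (K − N₀)/N₀ = 23.052. Set K/(1 + A·e^(−rt)) = K/2 → A·e^(−rt) = 1.
e^(−0.56t) = 1/23.052 = 0.0433798, so t = ln(23.052)/0.56 = 3.1378/0.56 = 5.6031.

5.6 hours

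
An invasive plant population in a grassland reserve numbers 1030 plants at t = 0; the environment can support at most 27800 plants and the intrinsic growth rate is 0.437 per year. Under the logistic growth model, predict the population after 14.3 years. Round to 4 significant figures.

A = (K − N₀)/N₀ = (27800 − 1030)/1030 = 25.99.
N(t) = K/(1 + A·e^(−rt)) = 27800/(1 + 25.99×e^(−0.437×14.3)).
e^(−6.249) = 0.0019322; denominator = 1 + 25.99×0.0019322 = 1.0502.
N = 27800/1.0502 = 26470.7.

26470 plants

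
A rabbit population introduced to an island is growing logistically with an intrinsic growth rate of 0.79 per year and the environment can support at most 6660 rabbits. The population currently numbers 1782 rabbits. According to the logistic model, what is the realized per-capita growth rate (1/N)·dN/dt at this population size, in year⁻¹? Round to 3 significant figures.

0.579 per year

(1/N)·dN/dt = r(1 − N/K) = 0.79 × (1 − 1782/6660).
= 0.79 × 0.73243 = 0.57862.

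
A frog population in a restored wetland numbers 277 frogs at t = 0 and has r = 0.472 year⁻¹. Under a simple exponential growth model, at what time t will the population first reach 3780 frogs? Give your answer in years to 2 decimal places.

5.54 years

Set N₀·e^(rt) = 3780: e^(0.472·t) = 3780/277 = 13.646.
0.472·t = ln(13.646) = 2.6135, so t = 2.6135/0.472 = 5.537.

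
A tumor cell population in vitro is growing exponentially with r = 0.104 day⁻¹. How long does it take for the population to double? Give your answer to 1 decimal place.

Doubling time t_d = ln(2)/r = 0.6931/0.104 = 6.6649.

6.7 days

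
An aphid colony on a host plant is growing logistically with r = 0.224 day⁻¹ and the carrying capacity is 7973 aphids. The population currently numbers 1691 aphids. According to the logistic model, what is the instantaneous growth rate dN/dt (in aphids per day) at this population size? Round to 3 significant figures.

dN/dt = rN(1 − N/K) = 0.224 × 1691 × (1 − 1691/7973).
1 − 1691/7973 = 0.78791; dN/dt = 0.224 × 1691 × 0.78791 = 298.45.

298 aphids per day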